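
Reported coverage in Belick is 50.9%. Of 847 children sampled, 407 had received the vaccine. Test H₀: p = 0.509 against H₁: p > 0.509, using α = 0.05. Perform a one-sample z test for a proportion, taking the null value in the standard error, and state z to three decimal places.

z = -1.658

p̂ = 407/847 ≈ 0.48052.
Standard error under H₀: √(0.509×0.491/847) = 0.01718.
z = (0.48052 − 0.509)/0.01718 = -0.02848/0.01718 = -1.658.
p-value = P(Z > -1.658) ≈ 0.9513, so at α = 0.05 we fail to reject H₀.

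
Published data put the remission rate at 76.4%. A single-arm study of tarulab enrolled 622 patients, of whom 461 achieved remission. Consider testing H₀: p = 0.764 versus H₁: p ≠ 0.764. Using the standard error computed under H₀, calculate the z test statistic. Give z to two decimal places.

z = -1.34

p̂ = 461/622 ≈ 0.7412.
Standard error under H₀: √(0.764×0.236/622) = 0.0170.
z = (0.7412 − 0.764)/0.0170 = -0.0228/0.0170 = -1.34.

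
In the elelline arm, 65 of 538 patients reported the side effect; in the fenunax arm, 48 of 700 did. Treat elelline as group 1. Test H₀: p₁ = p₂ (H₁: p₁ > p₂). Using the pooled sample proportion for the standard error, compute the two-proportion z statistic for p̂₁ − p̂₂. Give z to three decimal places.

z = 3.164

p̂₁ = 65/538 ≈ 0.120818, p̂₂ = 48/700 ≈ 0.068571.
Pooled p̂ = (65+48)/(538+700) = 113/1238 = 0.091276.
SE = √(p̂(1−p̂)(1/n₁+1/n₂)) = √(0.091276·0.908724·0.00328731) = √(0.000272665) = 0.016513.
z = (0.120818 − 0.068571)/0.016513 = 0.052247/0.016513 = 3.164.
p-value = P(Z > 3.164) ≈ 0.0008.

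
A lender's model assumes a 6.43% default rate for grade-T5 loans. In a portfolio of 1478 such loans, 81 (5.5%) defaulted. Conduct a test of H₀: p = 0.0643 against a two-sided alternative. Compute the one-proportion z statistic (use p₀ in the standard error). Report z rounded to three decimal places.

p̂ = 81/1478 = 0.054804.
Standard error under H₀: √(0.0643×0.9357/1478) = 0.006380.
z = (0.054804 − 0.0643)/0.006380 = -0.009496/0.006380 = -1.488.

z = -1.488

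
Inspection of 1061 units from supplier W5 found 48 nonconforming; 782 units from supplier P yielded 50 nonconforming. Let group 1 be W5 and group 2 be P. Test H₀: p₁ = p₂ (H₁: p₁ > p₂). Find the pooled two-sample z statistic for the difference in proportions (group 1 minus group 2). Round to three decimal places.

z = -1.768

p̂₁ = 48/1061 ≈ 0.045240, p̂₂ = 50/782 ≈ 0.063939.
Pooled p̂ = (48+50)/(1061+782) = 98/1843 = 0.053174.
SE = √(0.0503467 × 0.00222128) = 0.010575.
z = (0.045240 − 0.063939)/0.010575 = -0.018699/0.010575 = -1.768.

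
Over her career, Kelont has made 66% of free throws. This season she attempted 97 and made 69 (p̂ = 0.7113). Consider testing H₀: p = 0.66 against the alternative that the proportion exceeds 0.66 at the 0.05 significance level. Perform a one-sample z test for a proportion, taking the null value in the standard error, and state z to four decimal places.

z = 1.0674

p̂ = 69/97 ≈ 0.711340.
Standard error under H₀: √(0.66×0.34/97) = 0.048098.
z = (0.711340 − 0.66)/0.048098 = 0.051340/0.048098 = 1.0674.
p-value = P(Z > 1.067) ≈ 0.1429, so at α = 0.05 we fail to reject H₀.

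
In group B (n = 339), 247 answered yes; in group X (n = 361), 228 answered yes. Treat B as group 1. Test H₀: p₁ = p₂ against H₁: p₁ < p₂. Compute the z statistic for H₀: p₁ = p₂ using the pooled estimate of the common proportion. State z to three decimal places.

z = 2.747

p̂₁ = 247/339 = 0.72861, p̂₂ = 228/361 = 0.63158.
Pooled p̂ = (247+228)/(339+361) = 475/700 = 0.67857.
SE = √(0.218112 × 0.00571994) = 0.03532.
z = (0.72861 − 0.63158)/0.03532 = 0.09703/0.03532 = 2.747.
p-value = P(Z < 2.747) ≈ 0.9970.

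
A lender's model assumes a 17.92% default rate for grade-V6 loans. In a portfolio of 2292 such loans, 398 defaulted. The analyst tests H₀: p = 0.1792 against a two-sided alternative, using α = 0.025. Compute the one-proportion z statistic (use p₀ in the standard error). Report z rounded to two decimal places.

z = -0.69

p̂ = 398/2292 = 0.17365.
SE = √(p₀(1−p₀)/n) = √(0.14709/2292) = 0.00801.
z = (0.17365 − 0.1792)/0.00801 = -0.00555/0.00801 = -0.69.
p-value = 2·P(Z > 0.693) ≈ 0.4882, so at α = 0.025 we fail to reject H₀.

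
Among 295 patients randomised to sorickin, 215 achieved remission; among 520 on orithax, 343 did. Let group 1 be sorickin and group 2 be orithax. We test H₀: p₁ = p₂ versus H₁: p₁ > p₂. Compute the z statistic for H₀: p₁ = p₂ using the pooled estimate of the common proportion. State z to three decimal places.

z = 2.043

p̂₁ = 215/295 ≈ 0.72881, p̂₂ = 343/520 ≈ 0.65962.
Pooled p̂ = (215+343)/(295+520) = 558/815 = 0.68466.
SE = √(0.2159 × 0.00531291) = 0.03387.
z = (0.72881 − 0.65962)/0.03387 = 0.06919/0.03387 = 2.043.
p-value = P(Z > 2.043) ≈ 0.0205.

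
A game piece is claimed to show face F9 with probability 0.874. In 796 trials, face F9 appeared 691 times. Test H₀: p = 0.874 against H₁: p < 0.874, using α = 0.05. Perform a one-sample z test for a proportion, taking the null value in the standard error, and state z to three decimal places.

z = -0.502

p̂ = 691/796 = 0.868090.
SE = √(p₀(1−p₀)/n) = √(0.11012/796) = 0.011762.
z = (0.868090 − 0.874)/0.011762 = -0.005910/0.011762 = -0.502.
p-value = P(Z < -0.502) ≈ 0.3077; since p > α = 0.05, fail to reject H₀.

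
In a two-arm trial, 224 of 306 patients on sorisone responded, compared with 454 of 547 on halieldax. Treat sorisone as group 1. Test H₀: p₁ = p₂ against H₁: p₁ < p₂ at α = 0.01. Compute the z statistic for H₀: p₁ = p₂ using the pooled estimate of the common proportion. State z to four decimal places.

z = -3.3980

p̂₁ = 224/306 ≈ 0.7320261, p̂₂ = 454/547 ≈ 0.8299817.
Pooled p̂ = (224+454)/(306+547) = 678/853 = 0.7948417.
SE = √(p̂(1−p̂)(1/n₁+1/n₂)) = √(0.7948417·0.2051583·0.00509613) = √(0.000831017) = 0.0288274.
z = (0.7320261 − 0.8299817)/0.0288274 = -0.0979556/0.0288274 = -3.3980.
p-value = P(Z < -3.398) ≈ 0.0003. With α = 0.01, reject H₀.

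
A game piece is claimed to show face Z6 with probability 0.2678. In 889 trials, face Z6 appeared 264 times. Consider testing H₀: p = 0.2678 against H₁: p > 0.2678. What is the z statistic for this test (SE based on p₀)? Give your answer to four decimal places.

z = 1.9636

p̂ = 264/889 ≈ 0.2969629.
SE = √(p₀(1−p₀)/n) = √(0.19608/889) = 0.0148515.
z = (0.2969629 − 0.2678)/0.0148515 = 0.0291629/0.0148515 = 1.9636.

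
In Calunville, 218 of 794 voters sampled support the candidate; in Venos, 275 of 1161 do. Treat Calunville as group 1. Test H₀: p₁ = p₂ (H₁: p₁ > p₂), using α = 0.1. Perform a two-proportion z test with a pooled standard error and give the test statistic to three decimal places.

p̂₁ = 218/794 = 0.27456, p̂₂ = 275/1161 = 0.23686.
Pooled p̂ = (218+275)/(794+1161) = 493/1955 = 0.25217.
SE = √(0.188582 × 0.00212077) = 0.02000.
z = (0.27456 − 0.23686)/0.02000 = 0.03770/0.02000 = 1.885.
p-value = P(Z > 1.885) ≈ 0.0297. With α = 0.1, reject H₀.

z = 1.885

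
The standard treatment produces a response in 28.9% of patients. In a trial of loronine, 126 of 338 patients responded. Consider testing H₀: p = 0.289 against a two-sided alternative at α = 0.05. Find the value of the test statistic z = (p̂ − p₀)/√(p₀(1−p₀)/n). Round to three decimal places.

z = 3.398

p̂ = 126/338 = 0.372781.
SE = √(p₀(1−p₀)/n) = √(0.20548/338) = 0.024656.
z = (0.372781 − 0.289)/0.024656 = 0.083781/0.024656 = 3.398.
Two-sided p-value ≈ 2·Φ(−3.398) = 0.0007; since p < α = 0.05, reject H₀.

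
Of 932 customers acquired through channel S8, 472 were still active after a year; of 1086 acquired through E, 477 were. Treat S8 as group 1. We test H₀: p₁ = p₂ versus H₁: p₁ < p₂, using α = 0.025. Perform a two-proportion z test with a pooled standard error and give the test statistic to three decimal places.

z = 3.016

p̂₁ = 472/932 ≈ 0.506438, p̂₂ = 477/1086 ≈ 0.439227.
Pooled p̂ = (472+477)/(932+1086) = 949/2018 = 0.470268.
SE = √(p̂(1−p̂)(1/n₁+1/n₂)) = √(0.470268·0.529732·0.00199377) = √(0.00049668) = 0.022286.
z = (0.506438 − 0.439227)/0.022286 = 0.067211/0.022286 = 3.016.
p-value = P(Z < 3.016) ≈ 0.9987; since p > α = 0.025, fail to reject H₀.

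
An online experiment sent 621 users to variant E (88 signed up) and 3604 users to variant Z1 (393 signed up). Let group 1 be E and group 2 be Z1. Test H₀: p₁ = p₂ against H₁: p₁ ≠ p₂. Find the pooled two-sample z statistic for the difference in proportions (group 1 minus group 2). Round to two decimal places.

p̂₁ = 88/621 = 0.1417, p̂₂ = 393/3604 = 0.1090.
Pooled p̂ = (88+393)/(621+3604) = 481/4225 = 0.1138.
SE = √(p̂(1−p̂)(1/n₁+1/n₂)) = √(0.1138·0.8862·0.00188778) = √(0.000190449) = 0.0138.
z = (0.1417 − 0.1090)/0.0138 = 0.0327/0.0138 = 2.37.
Two-sided p-value ≈ 2·Φ(−2.367) = 0.0179.

z = 2.37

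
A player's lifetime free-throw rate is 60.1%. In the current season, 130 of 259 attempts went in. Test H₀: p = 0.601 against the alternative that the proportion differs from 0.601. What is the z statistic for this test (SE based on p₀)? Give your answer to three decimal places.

z = -3.256

p̂ = 130/259 = 0.50193.
SE = √(p₀(1−p₀)/n) = √(0.2398/259) = 0.03043.
z = (0.50193 − 0.601)/0.03043 = -0.09907/0.03043 = -3.256.
Two-sided p-value ≈ 2·Φ(−3.256) = 0.0011.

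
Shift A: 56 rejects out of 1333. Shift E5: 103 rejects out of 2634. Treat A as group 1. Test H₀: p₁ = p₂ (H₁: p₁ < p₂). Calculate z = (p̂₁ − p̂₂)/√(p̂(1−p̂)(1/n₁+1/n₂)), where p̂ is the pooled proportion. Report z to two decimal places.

p̂₁ = 56/1333 ≈ 0.0420, p̂₂ = 103/2634 ≈ 0.0391.
Pooled p̂ = (56+103)/(1333+2634) = 159/3967 = 0.0401.
SE = √(p̂(1−p̂)(1/n₁+1/n₂)) = √(0.0401·0.9599·0.00112984) = √(4.34696e-05) = 0.0066.
z = (0.0420 − 0.0391)/0.0066 = 0.0029/0.0066 = 0.44.
p-value = P(Z < 0.441) ≈ 0.6703.

z = 0.44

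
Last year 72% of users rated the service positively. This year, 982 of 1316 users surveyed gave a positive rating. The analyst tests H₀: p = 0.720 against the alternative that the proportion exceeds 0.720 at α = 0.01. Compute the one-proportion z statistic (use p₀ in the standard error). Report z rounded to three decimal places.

z = 2.117

p̂ = 982/1316 ≈ 0.746201.
SE = √(p₀(1−p₀)/n) = √(0.2016/1316) = 0.012377.
z = (0.746201 − 0.72)/0.012377 = 0.026201/0.012377 = 2.117.
p-value = P(Z > 2.117) ≈ 0.0171. With α = 0.01, fail to reject H₀.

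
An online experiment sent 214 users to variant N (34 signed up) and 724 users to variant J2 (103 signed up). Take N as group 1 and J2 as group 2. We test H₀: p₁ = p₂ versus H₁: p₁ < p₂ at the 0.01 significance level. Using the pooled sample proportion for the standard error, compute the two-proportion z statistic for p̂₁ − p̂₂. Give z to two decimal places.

z = 0.60

p̂₁ = 34/214 = 0.1589, p̂₂ = 103/724 = 0.1423.
Pooled p̂ = (34+103)/(214+724) = 137/938 = 0.1461.
SE = √(0.124723 × 0.00605411) = 0.0275.
z = (0.1589 − 0.1423)/0.0275 = 0.0166/0.0275 = 0.60.
p-value = P(Z < 0.605) ≈ 0.7273; since p > α = 0.01, fail to reject H₀.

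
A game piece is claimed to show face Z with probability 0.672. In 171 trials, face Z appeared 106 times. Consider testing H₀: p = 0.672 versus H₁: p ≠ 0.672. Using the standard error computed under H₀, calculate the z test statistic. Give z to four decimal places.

p̂ = 106/171 = 0.619883.
SE = √(p₀(1−p₀)/n) = √(0.22042/171) = 0.035902.
z = (0.619883 − 0.672)/0.035902 = -0.052117/0.035902 = -1.4516.

z = -1.4516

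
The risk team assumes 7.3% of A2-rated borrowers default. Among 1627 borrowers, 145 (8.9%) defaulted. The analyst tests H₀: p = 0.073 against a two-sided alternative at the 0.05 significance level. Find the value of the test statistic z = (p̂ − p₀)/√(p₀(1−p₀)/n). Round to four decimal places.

p̂ = 145/1627 = 0.0891211.
Under H₀, SE = √(0.073·0.927/1627) = √(4.15925e-05) = 0.0064492.
z = (0.0891211 − 0.073)/0.0064492 = 0.0161211/0.0064492 = 2.4997.
Two-sided p-value ≈ 2·Φ(−2.500) = 0.0124, so at α = 0.05 we reject H₀.

z = 2.4997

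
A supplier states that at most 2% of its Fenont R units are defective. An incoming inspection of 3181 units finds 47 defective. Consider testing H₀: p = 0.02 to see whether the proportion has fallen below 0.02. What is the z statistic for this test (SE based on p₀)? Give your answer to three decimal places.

z = -2.105

p̂ = 47/3181 ≈ 0.01478.
Standard error under H₀: √(0.02×0.98/3181) = 0.00248.
z = (0.01478 − 0.02)/0.00248 = -0.00522/0.00248 = -2.105.
p-value = P(Z < -2.105) ≈ 0.0177.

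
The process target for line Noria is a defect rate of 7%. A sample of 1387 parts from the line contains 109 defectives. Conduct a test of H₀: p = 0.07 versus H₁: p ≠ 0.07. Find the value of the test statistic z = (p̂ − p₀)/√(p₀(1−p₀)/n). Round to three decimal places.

z = 1.253

p̂ = 109/1387 = 0.078587.
Standard error under H₀: √(0.07×0.93/1387) = 0.006851.
z = (0.078587 − 0.07)/0.006851 = 0.008587/0.006851 = 1.253.
p-value = 2·P(Z > 1.253) ≈ 0.2101.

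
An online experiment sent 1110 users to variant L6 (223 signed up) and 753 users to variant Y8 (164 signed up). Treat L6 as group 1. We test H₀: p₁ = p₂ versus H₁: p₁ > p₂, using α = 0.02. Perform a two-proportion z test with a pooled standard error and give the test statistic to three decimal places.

p̂₁ = 223/1110 = 0.200901, p̂₂ = 164/753 = 0.217795.
Pooled p̂ = (223+164)/(1110+753) = 387/1863 = 0.207729.
SE = √(0.164578 × 0.00222892) = 0.019153.
z = (0.200901 − 0.217795)/0.019153 = -0.016894/0.019153 = -0.882.
p-value = P(Z > -0.882) ≈ 0.8111, so at α = 0.02 we fail to reject H₀.

z = -0.882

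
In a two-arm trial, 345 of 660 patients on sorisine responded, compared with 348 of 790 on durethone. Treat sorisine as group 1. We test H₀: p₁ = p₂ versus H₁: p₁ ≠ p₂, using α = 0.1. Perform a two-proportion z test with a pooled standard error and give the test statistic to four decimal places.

p̂₁ = 345/660 ≈ 0.522727, p̂₂ = 348/790 ≈ 0.440506.
Pooled p̂ = (345+348)/(660+790) = 693/1450 = 0.477931.
SE = √(p̂(1−p̂)(1/n₁+1/n₂)) = √(0.477931·0.522069·0.00278097) = √(0.000693889) = 0.026342.
z = (0.522727 − 0.440506)/0.026342 = 0.082221/0.026342 = 3.1213.
Two-sided p-value ≈ 2·Φ(−3.121) = 0.0018; since p < α = 0.1, reject H₀.

z = 3.1213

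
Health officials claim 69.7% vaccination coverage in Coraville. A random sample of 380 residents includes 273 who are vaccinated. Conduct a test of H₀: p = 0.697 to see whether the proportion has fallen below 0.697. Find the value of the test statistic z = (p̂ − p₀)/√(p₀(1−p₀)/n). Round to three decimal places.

p̂ = 273/380 = 0.71842.
Under H₀, SE = √(0.697·0.303/380) = √(0.000555766) = 0.02357.
z = (0.71842 − 0.697)/0.02357 = 0.02142/0.02357 = 0.909.
p-value = P(Z < 0.909) ≈ 0.8182.

z = 0.909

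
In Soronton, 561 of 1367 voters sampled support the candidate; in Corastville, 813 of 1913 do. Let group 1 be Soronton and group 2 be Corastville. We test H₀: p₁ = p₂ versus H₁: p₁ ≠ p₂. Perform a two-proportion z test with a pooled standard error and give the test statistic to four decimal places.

p̂₁ = 561/1367 = 0.410388, p̂₂ = 813/1913 = 0.424987.
Pooled p̂ = (561+813)/(1367+1913) = 1374/3280 = 0.418902.
SE = √(0.243423 × 0.00125427) = 0.017473.
z = (0.410388 − 0.424987)/0.017473 = -0.014599/0.017473 = -0.8355.

z = -0.8355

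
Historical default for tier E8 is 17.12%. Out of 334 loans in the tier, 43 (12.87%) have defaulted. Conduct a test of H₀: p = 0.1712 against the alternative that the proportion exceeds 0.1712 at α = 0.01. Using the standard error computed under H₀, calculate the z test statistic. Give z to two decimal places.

z = -2.06

p̂ = 43/334 ≈ 0.1287.
Under H₀, SE = √(0.1712·0.8288/334) = √(0.000424822) = 0.0206.
z = (0.1287 − 0.1712)/0.0206 = -0.0425/0.0206 = -2.06.
p-value = P(Z > -2.060) ≈ 0.9803, so at α = 0.01 we fail to reject H₀.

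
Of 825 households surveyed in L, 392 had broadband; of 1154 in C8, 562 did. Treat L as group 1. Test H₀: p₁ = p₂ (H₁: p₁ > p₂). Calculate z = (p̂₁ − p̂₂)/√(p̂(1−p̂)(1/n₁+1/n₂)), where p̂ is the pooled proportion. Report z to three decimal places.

z = -0.520

p̂₁ = 392/825 ≈ 0.47515, p̂₂ = 562/1154 ≈ 0.48700.
Pooled p̂ = (392+562)/(825+1154) = 954/1979 = 0.48206.
SE = √(p̂(1−p̂)(1/n₁+1/n₂)) = √(0.48206·0.51794·0.00207867) = √(0.000518999) = 0.02278.
z = (0.47515 − 0.48700)/0.02278 = -0.01185/0.02278 = -0.520.
p-value = P(Z > -0.520) ≈ 0.6985.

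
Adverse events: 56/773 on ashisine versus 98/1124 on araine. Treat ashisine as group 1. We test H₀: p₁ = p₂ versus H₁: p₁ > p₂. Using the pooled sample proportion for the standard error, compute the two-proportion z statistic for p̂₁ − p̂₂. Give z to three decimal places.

p̂₁ = 56/773 ≈ 0.07245, p̂₂ = 98/1124 ≈ 0.08719.
Pooled p̂ = (56+98)/(773+1124) = 154/1897 = 0.08118.
SE = √(p̂(1−p̂)(1/n₁+1/n₂)) = √(0.08118·0.91882·0.00218334) = √(0.000162856) = 0.01276.
z = (0.07245 − 0.08719)/0.01276 = -0.01474/0.01276 = -1.155.

z = -1.155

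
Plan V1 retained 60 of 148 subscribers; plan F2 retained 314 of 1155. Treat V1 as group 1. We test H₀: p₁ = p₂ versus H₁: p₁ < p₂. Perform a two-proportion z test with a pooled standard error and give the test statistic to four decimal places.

z = 3.3812

p̂₁ = 60/148 = 0.405405, p̂₂ = 314/1155 = 0.271861.
Pooled p̂ = (60+314)/(148+1155) = 374/1303 = 0.287030.
SE = √(0.204644 × 0.00762256) = 0.039496.
z = (0.405405 − 0.271861)/0.039496 = 0.133544/0.039496 = 3.3812.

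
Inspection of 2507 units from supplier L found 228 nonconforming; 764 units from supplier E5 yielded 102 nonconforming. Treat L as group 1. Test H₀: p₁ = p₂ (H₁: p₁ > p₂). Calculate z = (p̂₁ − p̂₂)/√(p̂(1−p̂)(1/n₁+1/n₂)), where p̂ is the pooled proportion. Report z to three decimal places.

z = -3.420

p̂₁ = 228/2507 = 0.090945, p̂₂ = 102/764 = 0.133508.
Pooled p̂ = (228+102)/(2507+764) = 330/3271 = 0.100887.
SE = √(0.0907085 × 0.00170778) = 0.012446.
z = (0.090945 − 0.133508)/0.012446 = -0.042563/0.012446 = -3.420.
p-value = P(Z > -3.420) ≈ 0.9997.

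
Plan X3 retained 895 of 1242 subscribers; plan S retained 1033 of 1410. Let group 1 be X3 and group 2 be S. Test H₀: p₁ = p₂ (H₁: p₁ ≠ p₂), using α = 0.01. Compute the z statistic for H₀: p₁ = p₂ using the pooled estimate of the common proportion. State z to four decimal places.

p̂₁ = 895/1242 = 0.720612, p̂₂ = 1033/1410 = 0.732624.
Pooled p̂ = (895+1033)/(1242+1410) = 1928/2652 = 0.726998.
SE = √(p̂(1−p̂)(1/n₁+1/n₂)) = √(0.726998·0.273002·0.00151437) = √(0.00030056) = 0.017337.
z = (0.720612 − 0.732624)/0.017337 = -0.012012/0.017337 = -0.6929.
p-value = 2·P(Z > 0.693) ≈ 0.4884; since p > α = 0.01, fail to reject H₀.

z = -0.6929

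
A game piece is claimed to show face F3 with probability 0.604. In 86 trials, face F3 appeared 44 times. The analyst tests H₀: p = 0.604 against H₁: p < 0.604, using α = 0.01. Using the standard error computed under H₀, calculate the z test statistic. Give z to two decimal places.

z = -1.75

p̂ = 44/86 = 0.5116.
Standard error under H₀: √(0.604×0.396/86) = 0.0527.
z = (0.5116 − 0.604)/0.0527 = -0.0924/0.0527 = -1.75.
p-value = P(Z < -1.752) ≈ 0.0399, so at α = 0.01 we fail to reject H₀.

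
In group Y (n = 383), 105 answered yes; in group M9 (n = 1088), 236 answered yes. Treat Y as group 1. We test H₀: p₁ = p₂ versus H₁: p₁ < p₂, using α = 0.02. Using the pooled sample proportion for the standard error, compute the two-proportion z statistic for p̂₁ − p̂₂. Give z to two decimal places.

z = 2.28

p̂₁ = 105/383 ≈ 0.2742, p̂₂ = 236/1088 ≈ 0.2169.
Pooled p̂ = (105+236)/(383+1088) = 341/1471 = 0.2318.
SE = √(0.178077 × 0.00353008) = 0.0251.
z = (0.2742 − 0.2169)/0.0251 = 0.0573/0.0251 = 2.28.
p-value = P(Z < 2.283) ≈ 0.9888, so at α = 0.02 we fail to reject H₀.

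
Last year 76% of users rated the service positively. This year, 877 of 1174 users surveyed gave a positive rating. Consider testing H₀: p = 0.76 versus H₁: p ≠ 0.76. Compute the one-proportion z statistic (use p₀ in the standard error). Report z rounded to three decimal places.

z = -1.041

p̂ = 877/1174 = 0.747019.
SE = √(p₀(1−p₀)/n) = √(0.1824/1174) = 0.012465.
z = (0.747019 − 0.76)/0.012465 = -0.012981/0.012465 = -1.041.
Two-sided p-value ≈ 2·Φ(−1.041) = 0.2977.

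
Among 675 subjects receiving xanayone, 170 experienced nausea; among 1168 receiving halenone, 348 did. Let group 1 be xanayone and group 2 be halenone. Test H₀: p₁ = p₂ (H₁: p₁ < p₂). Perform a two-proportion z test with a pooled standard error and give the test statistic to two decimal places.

p̂₁ = 170/675 ≈ 0.2519, p̂₂ = 348/1168 ≈ 0.2979.
Pooled p̂ = (170+348)/(675+1168) = 518/1843 = 0.2811.
SE = √(0.202067 × 0.00233765) = 0.0217.
z = (0.2519 − 0.2979)/0.0217 = -0.0460/0.0217 = -2.12.
p-value = P(Z < -2.121) ≈ 0.0170.

z = -2.12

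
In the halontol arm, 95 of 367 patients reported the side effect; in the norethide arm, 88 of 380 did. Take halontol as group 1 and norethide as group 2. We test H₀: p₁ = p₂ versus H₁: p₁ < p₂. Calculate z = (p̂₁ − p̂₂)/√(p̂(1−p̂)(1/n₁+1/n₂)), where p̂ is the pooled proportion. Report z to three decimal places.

p̂₁ = 95/367 = 0.25886, p̂₂ = 88/380 = 0.23158.
Pooled p̂ = (95+88)/(367+380) = 183/747 = 0.24498.
SE = √(0.184965 × 0.00535637) = 0.03148.
z = (0.25886 − 0.23158)/0.03148 = 0.02728/0.03148 = 0.867.
p-value = P(Z < 0.867) ≈ 0.8069.

z = 0.867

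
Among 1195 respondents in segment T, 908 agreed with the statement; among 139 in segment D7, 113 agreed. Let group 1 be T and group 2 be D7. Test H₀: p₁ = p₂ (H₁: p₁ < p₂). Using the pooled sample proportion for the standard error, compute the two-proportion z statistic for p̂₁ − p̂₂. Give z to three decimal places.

z = -1.399

p̂₁ = 908/1195 = 0.75983, p̂₂ = 113/139 = 0.81295.
Pooled p̂ = (908+113)/(1195+139) = 1021/1334 = 0.76537.
SE = √(p̂(1−p̂)(1/n₁+1/n₂)) = √(0.76537·0.23463·0.00803106) = √(0.00144222) = 0.03798.
z = (0.75983 − 0.81295)/0.03798 = -0.05312/0.03798 = -1.399.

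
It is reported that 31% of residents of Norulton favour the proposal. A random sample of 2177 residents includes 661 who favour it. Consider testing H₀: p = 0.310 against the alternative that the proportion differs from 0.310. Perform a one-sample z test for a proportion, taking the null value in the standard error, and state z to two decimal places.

p̂ = 661/2177 ≈ 0.30363.
Under H₀, SE = √(0.31·0.69/2177) = √(9.82545e-05) = 0.00991.
z = (0.30363 − 0.31)/0.00991 = -0.00637/0.00991 = -0.64.
p-value = 2·P(Z > 0.643) ≈ 0.5204.

z = -0.64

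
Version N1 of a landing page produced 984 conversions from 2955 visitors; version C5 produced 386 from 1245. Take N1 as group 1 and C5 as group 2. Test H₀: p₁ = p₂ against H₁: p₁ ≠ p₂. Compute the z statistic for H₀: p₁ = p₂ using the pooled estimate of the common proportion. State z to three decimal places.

p̂₁ = 984/2955 ≈ 0.33299, p̂₂ = 386/1245 ≈ 0.31004.
Pooled p̂ = (984+386)/(2955+1245) = 1370/4200 = 0.32619.
SE = √(p̂(1−p̂)(1/n₁+1/n₂)) = √(0.32619·0.67381·0.00114162) = √(0.000250917) = 0.01584.
z = (0.33299 − 0.31004)/0.01584 = 0.02295/0.01584 = 1.449.
Two-sided p-value ≈ 2·Φ(−1.449) = 0.1473.

z = 1.449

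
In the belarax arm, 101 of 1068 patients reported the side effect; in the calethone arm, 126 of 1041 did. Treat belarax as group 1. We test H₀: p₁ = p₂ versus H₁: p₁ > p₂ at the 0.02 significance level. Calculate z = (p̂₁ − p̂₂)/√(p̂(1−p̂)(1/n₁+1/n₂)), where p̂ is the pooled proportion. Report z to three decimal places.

z = -1.961

p̂₁ = 101/1068 ≈ 0.09457, p̂₂ = 126/1041 ≈ 0.12104.
Pooled p̂ = (101+126)/(1068+1041) = 227/2109 = 0.10763.
SE = √(0.0960489 × 0.00189694) = 0.01350.
z = (0.09457 − 0.12104)/0.01350 = -0.02647/0.01350 = -1.961.
p-value = P(Z > -1.961) ≈ 0.9751. With α = 0.02, fail to reject H₀.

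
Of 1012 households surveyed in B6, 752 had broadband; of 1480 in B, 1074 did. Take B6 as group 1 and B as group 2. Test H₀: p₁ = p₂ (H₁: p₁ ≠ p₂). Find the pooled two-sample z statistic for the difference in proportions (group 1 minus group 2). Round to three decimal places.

p̂₁ = 752/1012 = 0.74308, p̂₂ = 1074/1480 = 0.72568.
Pooled p̂ = (752+1074)/(1012+1480) = 1826/2492 = 0.73274.
SE = √(p̂(1−p̂)(1/n₁+1/n₂)) = √(0.73274·0.26726·0.00166382) = √(0.000325825) = 0.01805.
z = (0.74308 − 0.72568)/0.01805 = 0.01740/0.01805 = 0.964.
Two-sided p-value ≈ 2·Φ(−0.964) = 0.3349.

z = 0.964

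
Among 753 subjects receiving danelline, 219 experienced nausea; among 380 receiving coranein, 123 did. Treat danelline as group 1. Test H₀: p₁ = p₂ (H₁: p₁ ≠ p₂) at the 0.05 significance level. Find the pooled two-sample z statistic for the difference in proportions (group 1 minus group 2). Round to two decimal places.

z = -1.14

p̂₁ = 219/753 ≈ 0.2908, p̂₂ = 123/380 ≈ 0.3237.
Pooled p̂ = (219+123)/(753+380) = 342/1133 = 0.3019.
SE = √(0.210738 × 0.0039596) = 0.0289.
z = (0.2908 − 0.3237)/0.0289 = -0.0329/0.0289 = -1.14.
Two-sided p-value ≈ 2·Φ(−1.137) = 0.2555. With α = 0.05, fail to reject H₀.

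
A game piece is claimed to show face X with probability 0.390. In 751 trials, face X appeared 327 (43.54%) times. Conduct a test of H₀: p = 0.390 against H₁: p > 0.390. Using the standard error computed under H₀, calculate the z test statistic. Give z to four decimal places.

p̂ = 327/751 ≈ 0.435419.
SE = √(p₀(1−p₀)/n) = √(0.2379/751) = 0.017798.
z = (0.435419 − 0.39)/0.017798 = 0.045419/0.017798 = 2.5519.
p-value = P(Z > 2.552) ≈ 0.0054.

z = 2.5519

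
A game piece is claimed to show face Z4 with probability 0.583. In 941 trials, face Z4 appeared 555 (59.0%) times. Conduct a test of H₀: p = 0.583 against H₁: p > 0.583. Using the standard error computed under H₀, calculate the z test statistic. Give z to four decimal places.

p̂ = 555/941 ≈ 0.589798.
SE = √(p₀(1−p₀)/n) = √(0.24311/941) = 0.016073.
z = (0.589798 − 0.583)/0.016073 = 0.006798/0.016073 = 0.4229.

z = 0.4229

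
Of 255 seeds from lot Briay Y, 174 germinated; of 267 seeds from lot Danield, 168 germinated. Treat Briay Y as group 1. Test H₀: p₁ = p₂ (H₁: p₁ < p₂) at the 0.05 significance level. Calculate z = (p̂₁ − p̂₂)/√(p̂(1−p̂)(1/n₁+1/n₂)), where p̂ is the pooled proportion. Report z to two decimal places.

p̂₁ = 174/255 ≈ 0.6824, p̂₂ = 168/267 ≈ 0.6292.
Pooled p̂ = (174+168)/(255+267) = 342/522 = 0.6552.
SE = √(p̂(1−p̂)(1/n₁+1/n₂)) = √(0.6552·0.3448·0.00766689) = √(0.00173211) = 0.0416.
z = (0.6824 − 0.6292)/0.0416 = 0.0532/0.0416 = 1.28.
p-value = P(Z < 1.277) ≈ 0.8992. With α = 0.05, fail to reject H₀.

z = 1.28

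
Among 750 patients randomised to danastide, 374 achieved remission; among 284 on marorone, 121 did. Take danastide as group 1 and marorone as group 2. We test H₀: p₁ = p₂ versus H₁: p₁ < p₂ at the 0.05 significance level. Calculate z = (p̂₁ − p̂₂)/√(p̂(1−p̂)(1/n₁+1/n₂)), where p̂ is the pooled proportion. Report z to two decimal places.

p̂₁ = 374/750 ≈ 0.4987, p̂₂ = 121/284 ≈ 0.4261.
Pooled p̂ = (374+121)/(750+284) = 495/1034 = 0.4787.
SE = √(0.249547 × 0.00485446) = 0.0348.
z = (0.4987 − 0.4261)/0.0348 = 0.0726/0.0348 = 2.09.
p-value = P(Z < 2.086) ≈ 0.9815. With α = 0.05, fail to reject H₀.

z = 2.09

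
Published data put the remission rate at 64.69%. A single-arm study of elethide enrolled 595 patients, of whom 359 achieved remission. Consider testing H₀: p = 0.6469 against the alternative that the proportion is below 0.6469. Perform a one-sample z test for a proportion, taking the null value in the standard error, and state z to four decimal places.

p̂ = 359/595 = 0.6033613.
SE = √(p₀(1−p₀)/n) = √(0.22842/595) = 0.0195934.
z = (0.6033613 − 0.6469)/0.0195934 = -0.0435387/0.0195934 = -2.2221.
p-value = P(Z < -2.222) ≈ 0.0131.

z = -2.2221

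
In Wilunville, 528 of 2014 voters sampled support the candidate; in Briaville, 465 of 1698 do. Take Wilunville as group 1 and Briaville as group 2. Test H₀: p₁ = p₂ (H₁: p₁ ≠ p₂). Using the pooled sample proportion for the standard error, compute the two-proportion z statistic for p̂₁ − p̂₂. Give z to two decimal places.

p̂₁ = 528/2014 = 0.2622, p̂₂ = 465/1698 = 0.2739.
Pooled p̂ = (528+465)/(2014+1698) = 993/3712 = 0.2675.
SE = √(p̂(1−p̂)(1/n₁+1/n₂)) = √(0.2675·0.7325·0.00108545) = √(0.000212693) = 0.0146.
z = (0.2622 − 0.2739)/0.0146 = -0.0117/0.0146 = -0.80.

z = -0.80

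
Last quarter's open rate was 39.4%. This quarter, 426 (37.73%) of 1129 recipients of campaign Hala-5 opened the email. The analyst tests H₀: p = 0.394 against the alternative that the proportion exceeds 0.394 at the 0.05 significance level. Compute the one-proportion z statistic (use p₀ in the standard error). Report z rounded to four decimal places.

p̂ = 426/1129 ≈ 0.3773251.
Standard error under H₀: √(0.394×0.606/1129) = 0.0145424.
z = (0.3773251 − 0.394)/0.0145424 = -0.0166749/0.0145424 = -1.1466.
p-value = P(Z > -1.147) ≈ 0.8742. With α = 0.05, fail to reject H₀.

z = -1.1466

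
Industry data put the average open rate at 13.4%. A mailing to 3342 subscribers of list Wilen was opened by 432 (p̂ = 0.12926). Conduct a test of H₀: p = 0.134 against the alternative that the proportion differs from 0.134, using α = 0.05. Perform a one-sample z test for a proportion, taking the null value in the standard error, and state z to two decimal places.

p̂ = 432/3342 ≈ 0.1293.
Standard error under H₀: √(0.134×0.866/3342) = 0.0059.
z = (0.1293 − 0.134)/0.0059 = -0.0047/0.0059 = -0.80.
Two-sided p-value ≈ 2·Φ(−0.804) = 0.4216, so at α = 0.05 we fail to reject H₀.

z = -0.80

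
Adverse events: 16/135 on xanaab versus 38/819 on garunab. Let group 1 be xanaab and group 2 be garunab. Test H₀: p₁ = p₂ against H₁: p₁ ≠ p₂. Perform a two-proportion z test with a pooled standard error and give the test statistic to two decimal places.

p̂₁ = 16/135 = 0.11852, p̂₂ = 38/819 = 0.04640.
Pooled p̂ = (16+38)/(135+819) = 54/954 = 0.05660.
SE = √(p̂(1−p̂)(1/n₁+1/n₂)) = √(0.05660·0.94340·0.00862841) = √(0.000460755) = 0.02147.
z = (0.11852 − 0.04640)/0.02147 = 0.07212/0.02147 = 3.36.
p-value = 2·P(Z > 3.360) ≈ 0.0008.

z = 3.36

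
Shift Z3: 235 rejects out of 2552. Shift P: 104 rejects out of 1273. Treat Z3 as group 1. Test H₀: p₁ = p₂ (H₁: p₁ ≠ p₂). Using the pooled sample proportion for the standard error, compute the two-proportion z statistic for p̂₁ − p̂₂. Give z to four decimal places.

p̂₁ = 235/2552 ≈ 0.092085, p̂₂ = 104/1273 ≈ 0.081697.
Pooled p̂ = (235+104)/(2552+1273) = 339/3825 = 0.088627.
SE = √(0.0807726 × 0.0011774) = 0.009752.
z = (0.092085 − 0.081697)/0.009752 = 0.010388/0.009752 = 1.0652.

z = 1.0652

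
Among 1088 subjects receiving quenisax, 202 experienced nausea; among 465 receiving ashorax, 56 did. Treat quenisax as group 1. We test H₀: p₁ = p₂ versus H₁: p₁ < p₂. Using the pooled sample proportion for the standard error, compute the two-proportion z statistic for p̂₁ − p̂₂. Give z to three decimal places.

p̂₁ = 202/1088 ≈ 0.18566, p̂₂ = 56/465 ≈ 0.12043.
Pooled p̂ = (202+56)/(1088+465) = 258/1553 = 0.16613.
SE = √(p̂(1−p̂)(1/n₁+1/n₂)) = √(0.16613·0.83387·0.00306966) = √(0.000425242) = 0.02062.
z = (0.18566 − 0.12043)/0.02062 = 0.06523/0.02062 = 3.163.

z = 3.163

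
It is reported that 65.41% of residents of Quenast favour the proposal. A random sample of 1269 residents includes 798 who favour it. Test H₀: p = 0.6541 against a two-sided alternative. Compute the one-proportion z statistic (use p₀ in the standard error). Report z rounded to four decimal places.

p̂ = 798/1269 ≈ 0.628842.
Standard error under H₀: √(0.6541×0.3459/1269) = 0.013353.
z = (0.628842 − 0.6541)/0.013353 = -0.025258/0.013353 = -1.8916.

z = -1.8916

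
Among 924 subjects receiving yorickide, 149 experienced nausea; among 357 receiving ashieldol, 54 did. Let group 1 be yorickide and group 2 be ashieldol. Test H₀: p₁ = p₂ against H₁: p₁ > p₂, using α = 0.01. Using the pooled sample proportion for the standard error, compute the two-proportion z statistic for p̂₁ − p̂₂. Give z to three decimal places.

z = 0.439

p̂₁ = 149/924 ≈ 0.16126, p̂₂ = 54/357 ≈ 0.15126.
Pooled p̂ = (149+54)/(924+357) = 203/1281 = 0.15847.
SE = √(p̂(1−p̂)(1/n₁+1/n₂)) = √(0.15847·0.84153·0.00388337) = √(0.000517876) = 0.02276.
z = (0.16126 − 0.15126)/0.02276 = 0.01000/0.02276 = 0.439.
p-value = P(Z > 0.439) ≈ 0.3303, so at α = 0.01 we fail to reject H₀.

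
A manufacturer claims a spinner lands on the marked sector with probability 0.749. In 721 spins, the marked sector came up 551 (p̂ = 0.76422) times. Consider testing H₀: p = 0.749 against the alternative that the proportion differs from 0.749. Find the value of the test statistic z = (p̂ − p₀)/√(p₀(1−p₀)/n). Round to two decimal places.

z = 0.94

p̂ = 551/721 ≈ 0.7642.
Standard error under H₀: √(0.749×0.251/721) = 0.0161.
z = (0.7642 − 0.749)/0.0161 = 0.0152/0.0161 = 0.94.
p-value = 2·P(Z > 0.942) ≈ 0.3460.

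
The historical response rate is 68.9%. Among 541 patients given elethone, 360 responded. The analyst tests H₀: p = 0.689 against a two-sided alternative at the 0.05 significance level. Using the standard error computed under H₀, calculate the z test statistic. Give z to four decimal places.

p̂ = 360/541 ≈ 0.665434.
SE = √(p₀(1−p₀)/n) = √(0.21428/541) = 0.019902.
z = (0.665434 − 0.689)/0.019902 = -0.023566/0.019902 = -1.1841.
Two-sided p-value ≈ 2·Φ(−1.184) = 0.2364, so at α = 0.05 we fail to reject H₀.

z = -1.1841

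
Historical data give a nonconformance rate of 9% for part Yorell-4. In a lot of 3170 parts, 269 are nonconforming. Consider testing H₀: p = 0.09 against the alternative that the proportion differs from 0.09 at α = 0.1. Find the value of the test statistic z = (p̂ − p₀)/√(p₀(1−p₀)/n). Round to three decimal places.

p̂ = 269/3170 = 0.08486.
Under H₀, SE = √(0.09·0.91/3170) = √(2.5836e-05) = 0.00508.
z = (0.08486 − 0.09)/0.00508 = -0.00514/0.00508 = -1.012.
Two-sided p-value ≈ 2·Φ(−1.012) = 0.3117, so at α = 0.1 we fail to reject H₀.

z = -1.012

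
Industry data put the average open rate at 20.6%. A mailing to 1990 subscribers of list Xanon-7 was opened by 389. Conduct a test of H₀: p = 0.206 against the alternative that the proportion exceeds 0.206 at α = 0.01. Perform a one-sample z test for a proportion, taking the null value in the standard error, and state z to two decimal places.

p̂ = 389/1990 ≈ 0.19548.
Standard error under H₀: √(0.206×0.794/1990) = 0.00907.
z = (0.19548 − 0.206)/0.00907 = -0.01052/0.00907 = -1.16.
p-value = P(Z > -1.161) ≈ 0.8771. With α = 0.01, fail to reject H₀.

z = -1.16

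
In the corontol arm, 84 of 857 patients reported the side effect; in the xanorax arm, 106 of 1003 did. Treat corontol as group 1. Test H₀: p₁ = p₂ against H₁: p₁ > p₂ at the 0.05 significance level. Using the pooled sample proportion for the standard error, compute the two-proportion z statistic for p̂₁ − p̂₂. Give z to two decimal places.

z = -0.54

p̂₁ = 84/857 = 0.09802, p̂₂ = 106/1003 = 0.10568.
Pooled p̂ = (84+106)/(857+1003) = 190/1860 = 0.10215.
SE = √(0.0917158 × 0.00216387) = 0.01409.
z = (0.09802 − 0.10568)/0.01409 = -0.00766/0.01409 = -0.54.
p-value = P(Z > -0.544) ≈ 0.7069. With α = 0.05, fail to reject H₀.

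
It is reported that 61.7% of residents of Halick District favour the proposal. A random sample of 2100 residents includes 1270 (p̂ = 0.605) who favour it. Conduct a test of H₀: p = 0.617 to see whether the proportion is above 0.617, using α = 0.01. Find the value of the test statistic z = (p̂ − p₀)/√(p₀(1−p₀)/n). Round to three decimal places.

z = -1.154

p̂ = 1270/2100 = 0.60476.
Standard error under H₀: √(0.617×0.383/2100) = 0.01061.
z = (0.60476 − 0.617)/0.01061 = -0.01224/0.01061 = -1.154.
p-value = P(Z > -1.154) ≈ 0.8757. With α = 0.01, fail to reject H₀.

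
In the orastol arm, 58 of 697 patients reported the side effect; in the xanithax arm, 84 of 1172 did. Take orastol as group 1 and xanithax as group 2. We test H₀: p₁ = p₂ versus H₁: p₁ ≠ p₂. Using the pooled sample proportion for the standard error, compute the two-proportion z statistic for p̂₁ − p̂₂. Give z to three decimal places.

z = 0.911

p̂₁ = 58/697 ≈ 0.08321, p̂₂ = 84/1172 ≈ 0.07167.
Pooled p̂ = (58+84)/(697+1172) = 142/1869 = 0.07598.
SE = √(0.070204 × 0.00228796) = 0.01267.
z = (0.08321 − 0.07167)/0.01267 = 0.01154/0.01267 = 0.911.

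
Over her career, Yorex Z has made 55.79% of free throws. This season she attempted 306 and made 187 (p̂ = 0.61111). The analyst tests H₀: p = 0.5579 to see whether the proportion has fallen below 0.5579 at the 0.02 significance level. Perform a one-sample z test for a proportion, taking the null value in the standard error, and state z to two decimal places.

z = 1.87

p̂ = 187/306 ≈ 0.6111.
Standard error under H₀: √(0.5579×0.4421/306) = 0.0284.
z = (0.6111 − 0.5579)/0.0284 = 0.0532/0.0284 = 1.87.
p-value = P(Z < 1.874) ≈ 0.9696; since p > α = 0.02, fail to reject H₀.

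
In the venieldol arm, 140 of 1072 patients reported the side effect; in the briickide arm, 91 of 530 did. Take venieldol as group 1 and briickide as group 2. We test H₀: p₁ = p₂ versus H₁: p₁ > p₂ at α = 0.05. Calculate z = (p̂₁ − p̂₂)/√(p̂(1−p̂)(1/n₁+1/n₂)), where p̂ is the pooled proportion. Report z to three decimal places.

z = -2.203

p̂₁ = 140/1072 = 0.130597, p̂₂ = 91/530 = 0.171698.
Pooled p̂ = (140+91)/(1072+530) = 231/1602 = 0.144195.
SE = √(0.123403 × 0.00281963) = 0.018653.
z = (0.130597 − 0.171698)/0.018653 = -0.041101/0.018653 = -2.203.
p-value = P(Z > -2.203) ≈ 0.9862. With α = 0.05, fail to reject H₀.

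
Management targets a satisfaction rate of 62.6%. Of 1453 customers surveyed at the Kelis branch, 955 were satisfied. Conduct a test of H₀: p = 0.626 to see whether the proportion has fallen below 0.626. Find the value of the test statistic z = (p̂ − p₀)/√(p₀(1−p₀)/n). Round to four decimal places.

p̂ = 955/1453 ≈ 0.657261.
SE = √(p₀(1−p₀)/n) = √(0.23412/1453) = 0.012694.
z = (0.657261 − 0.626)/0.012694 = 0.031261/0.012694 = 2.4627.

z = 2.4627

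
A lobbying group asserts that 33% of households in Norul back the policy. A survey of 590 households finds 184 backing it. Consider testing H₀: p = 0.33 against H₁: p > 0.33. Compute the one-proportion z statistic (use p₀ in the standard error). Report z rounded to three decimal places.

p̂ = 184/590 ≈ 0.31186.
Under H₀, SE = √(0.33·0.67/590) = √(0.000374746) = 0.01936.
z = (0.31186 − 0.33)/0.01936 = -0.01814/0.01936 = -0.937.
p-value = P(Z > -0.937) ≈ 0.8256.

z = -0.937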